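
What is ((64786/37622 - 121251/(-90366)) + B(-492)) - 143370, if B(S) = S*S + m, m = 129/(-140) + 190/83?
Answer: 324924209566530213/3292090913020 ≈ 98698.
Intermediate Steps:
m = 15893/11620 (m = 129*(-1/140) + 190*(1/83) = -129/140 + 190/83 = 15893/11620 ≈ 1.3677)
B(S) = 15893/11620 + S**2 (B(S) = S*S + 15893/11620 = S**2 + 15893/11620 = 15893/11620 + S**2)
((64786/37622 - 121251/(-90366)) + B(-492)) - 143370 = ((64786/37622 - 121251/(-90366)) + (15893/11620 + (-492)**2)) - 143370 = ((64786*(1/37622) - 121251*(-1/90366)) + (15893/11620 + 242064)) - 143370 = ((32393/18811 + 40417/30122) + 2812799573/11620) - 143370 = (1736026133/566624942 + 2812799573/11620) - 143370 = 796911283766207613/3292090913020 - 143370 = 324924209566530213/3292090913020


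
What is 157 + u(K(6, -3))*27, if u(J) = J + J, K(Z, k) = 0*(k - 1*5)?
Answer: 157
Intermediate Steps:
K(Z, k) = 0 (K(Z, k) = 0*(k - 5) = 0*(-5 + k) = 0)
u(J) = 2*J
157 + u(K(6, -3))*27 = 157 + (2*0)*27 = 157 + 0*27 = 157 + 0 = 157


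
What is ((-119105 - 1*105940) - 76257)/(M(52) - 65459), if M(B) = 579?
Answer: 150651/32440 ≈ 4.6440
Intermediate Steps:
((-119105 - 1*105940) - 76257)/(M(52) - 65459) = ((-119105 - 1*105940) - 76257)/(579 - 65459) = ((-119105 - 105940) - 76257)/(-64880) = (-225045 - 76257)*(-1/64880) = -301302*(-1/64880) = 150651/32440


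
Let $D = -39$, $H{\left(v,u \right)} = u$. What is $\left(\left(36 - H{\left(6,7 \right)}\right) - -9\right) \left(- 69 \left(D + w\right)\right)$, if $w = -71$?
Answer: $288420$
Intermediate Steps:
$\left(\left(36 - H{\left(6,7 \right)}\right) - -9\right) \left(- 69 \left(D + w\right)\right) = \left(\left(36 - 7\right) - -9\right) \left(- 69 \left(-39 - 71\right)\right) = \left(\left(36 - 7\right) + \left(14 - 5\right)\right) \left(\left(-69\right) \left(-110\right)\right) = \left(29 + 9\right) 7590 = 38 \cdot 7590 = 288420$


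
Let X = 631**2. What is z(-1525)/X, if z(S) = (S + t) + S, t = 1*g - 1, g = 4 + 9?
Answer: -3038/398161 ≈ -0.0076301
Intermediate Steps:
g = 13
t = 12 (t = 1*13 - 1 = 13 - 1 = 12)
z(S) = 12 + 2*S (z(S) = (S + 12) + S = (12 + S) + S = 12 + 2*S)
X = 398161
z(-1525)/X = (12 + 2*(-1525))/398161 = (12 - 3050)*(1/398161) = -3038*1/398161 = -3038/398161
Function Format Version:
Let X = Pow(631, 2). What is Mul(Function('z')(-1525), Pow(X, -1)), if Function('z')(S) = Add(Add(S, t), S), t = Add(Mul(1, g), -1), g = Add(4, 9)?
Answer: Rational(-3038, 398161) ≈ -0.0076301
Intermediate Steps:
g = 13
t = 12 (t = Add(Mul(1, 13), -1) = Add(13, -1) = 12)
Function('z')(S) = Add(12, Mul(2, S)) (Function('z')(S) = Add(Add(S, 12), S) = Add(Add(12, S), S) = Add(12, Mul(2, S)))
X = 398161
Mul(Function('z')(-1525), Pow(X, -1)) = Mul(Add(12, Mul(2, -1525)), Pow(398161, -1)) = Mul(Add(12, -3050), Rational(1, 398161)) = Mul(-3038, Rational(1, 398161)) = Rational(-3038, 398161)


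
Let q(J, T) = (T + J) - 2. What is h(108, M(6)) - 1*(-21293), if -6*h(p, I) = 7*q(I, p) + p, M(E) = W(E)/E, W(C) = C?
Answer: 126901/6 ≈ 21150.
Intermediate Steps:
M(E) = 1 (M(E) = E/E = 1)
q(J, T) = -2 + J + T (q(J, T) = (J + T) - 2 = -2 + J + T)
h(p, I) = 7/3 - 7*I/6 - 4*p/3 (h(p, I) = -(7*(-2 + I + p) + p)/6 = -((-14 + 7*I + 7*p) + p)/6 = -(-14 + 7*I + 8*p)/6 = 7/3 - 7*I/6 - 4*p/3)
h(108, M(6)) - 1*(-21293) = (7/3 - 7/6*1 - 4/3*108) - 1*(-21293) = (7/3 - 7/6 - 144) + 21293 = -857/6 + 21293 = 126901/6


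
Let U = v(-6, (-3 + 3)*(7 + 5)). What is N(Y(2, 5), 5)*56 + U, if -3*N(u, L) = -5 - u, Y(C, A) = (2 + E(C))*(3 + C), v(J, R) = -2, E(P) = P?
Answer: 1394/3 ≈ 464.67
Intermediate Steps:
Y(C, A) = (2 + C)*(3 + C)
N(u, L) = 5/3 + u/3 (N(u, L) = -(-5 - u)/3 = 5/3 + u/3)
U = -2
N(Y(2, 5), 5)*56 + U = (5/3 + (6 + 2² + 5*2)/3)*56 - 2 = (5/3 + (6 + 4 + 10)/3)*56 - 2 = (5/3 + (⅓)*20)*56 - 2 = (5/3 + 20/3)*56 - 2 = (25/3)*56 - 2 = 1400/3 - 2 = 1394/3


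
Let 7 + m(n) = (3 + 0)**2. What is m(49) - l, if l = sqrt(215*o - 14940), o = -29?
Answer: 2 - 55*I*sqrt(7) ≈ 2.0 - 145.52*I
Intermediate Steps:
m(n) = 2 (m(n) = -7 + (3 + 0)**2 = -7 + 3**2 = -7 + 9 = 2)
l = 55*I*sqrt(7) (l = sqrt(215*(-29) - 14940) = sqrt(-6235 - 14940) = sqrt(-21175) = 55*I*sqrt(7) ≈ 145.52*I)
m(49) - l = 2 - 55*I*sqrt(7)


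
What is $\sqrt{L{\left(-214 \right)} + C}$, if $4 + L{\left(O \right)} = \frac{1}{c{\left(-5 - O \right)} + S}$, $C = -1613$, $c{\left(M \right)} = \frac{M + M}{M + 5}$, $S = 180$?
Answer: $\frac{i \sqrt{612908767754}}{19469} \approx 40.212 i$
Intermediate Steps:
$c{\left(M \right)} = \frac{2 M}{5 + M}$
$L{\left(O \right)} = -4 + \frac{1}{180 - \frac{2 \left(-5 - O\right)}{O}}$ ($L{\left(O \right)} = -4 + \frac{1}{\frac{2 \left(-5 - O\right)}{5 - \left(5 + O\right)} + 180} = -4 + \frac{1}{\frac{2 \left(-5 - O\right)}{\left(-1\right) O} + 180} = -4 + \frac{1}{2 \left(-5 - O\right) \left(- \frac{1}{O}\right) + 180} = -4 + \frac{1}{- \frac{2 \left(-5 - O\right)}{O} + 180} = -4 + \frac{1}{180 - \frac{2 \left(-5 - O\right)}{O}}$)
$\sqrt{L{\left(-214 \right)} + C} = \sqrt{\frac{-40 - -155578}{2 \left(5 + 91 \left(-214\right)\right)} - 1613} = \sqrt{\frac{-40 + 155578}{2 \left(5 - 19474\right)} - 1613} = \sqrt{\frac{1}{2} \frac{1}{-19469} \cdot 155538 - 1613} = \sqrt{\frac{1}{2} \left(- \frac{1}{19469}\right) 155538 - 1613} = \sqrt{- \frac{77769}{19469} - 1613} = \sqrt{- \frac{31481266}{19469}} = \frac{i \sqrt{612908767754}}{19469}$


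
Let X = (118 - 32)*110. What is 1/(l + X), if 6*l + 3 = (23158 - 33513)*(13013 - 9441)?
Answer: -6/36931303 ≈ -1.6246e-7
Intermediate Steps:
l = -36988063/6 (l = -½ + ((23158 - 33513)*(13013 - 9441))/6 = -½ + (-10355*3572)/6 = -½ + (⅙)*(-36988060) = -½ - 18494030/3 = -36988063/6 ≈ -6.1647e+6)
X = 9460 (X = 86*110 = 9460)
1/(l + X) = 1/(-36988063/6 + 9460) = 1/(-36931303/6) = -6/36931303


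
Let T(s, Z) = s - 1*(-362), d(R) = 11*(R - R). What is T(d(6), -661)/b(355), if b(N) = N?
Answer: 362/355 ≈ 1.0197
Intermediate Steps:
d(R) = 0 (d(R) = 11*0 = 0)
T(s, Z) = 362 + s (T(s, Z) = s + 362 = 362 + s)
T(d(6), -661)/b(355) = (362 + 0)/355 = 362*(1/355) = 362/355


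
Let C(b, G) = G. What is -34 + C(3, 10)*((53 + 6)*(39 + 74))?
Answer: 66636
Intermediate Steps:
-34 + C(3, 10)*((53 + 6)*(39 + 74)) = -34 + 10*((53 + 6)*(39 + 74)) = -34 + 10*(59*113) = -34 + 10*6667 = -34 + 66670 = 66636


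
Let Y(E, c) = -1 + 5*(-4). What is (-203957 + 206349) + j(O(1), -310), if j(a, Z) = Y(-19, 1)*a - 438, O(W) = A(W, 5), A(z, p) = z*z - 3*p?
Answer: 2248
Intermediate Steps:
Y(E, c) = -21 (Y(E, c) = -1 - 20 = -21)
A(z, p) = z² - 3*p
O(W) = -15 + W² (O(W) = W² - 3*5 = W² - 15 = -15 + W²)
j(a, Z) = -438 - 21*a (j(a, Z) = -21*a - 438 = -438 - 21*a)
(-203957 + 206349) + j(O(1), -310) = (-203957 + 206349) + (-438 - 21*(-15 + 1²)) = 2392 + (-438 - 21*(-15 + 1)) = 2392 + (-438 - 21*(-14)) = 2392 + (-438 + 294) = 2392 - 144 = 2248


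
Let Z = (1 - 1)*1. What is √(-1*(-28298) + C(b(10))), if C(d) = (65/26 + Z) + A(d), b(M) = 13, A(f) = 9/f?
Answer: 3*√2125734/26 ≈ 168.23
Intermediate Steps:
Z = 0 (Z = 0*1 = 0)
C(d) = 5/2 + 9/d (C(d) = (65/26 + 0) + 9/d = (65*(1/26) + 0) + 9/d = (5/2 + 0) + 9/d = 5/2 + 9/d)
√(-1*(-28298) + C(b(10))) = √(-1*(-28298) + (5/2 + 9/13)) = √(28298 + (5/2 + 9*(1/13))) = √(28298 + (5/2 + 9/13)) = √(28298 + 83/26) = √(735831/26) = 3*√2125734/26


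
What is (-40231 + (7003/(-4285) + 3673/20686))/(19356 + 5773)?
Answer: -3566185252063/2227422246790 ≈ -1.6010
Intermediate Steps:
(-40231 + (7003/(-4285) + 3673/20686))/(19356 + 5773) = (-40231 + (7003*(-1/4285) + 3673*(1/20686)))/25129 = (-40231 + (-7003/4285 + 3673/20686))*(1/25129) = (-40231 - 129125253/88639510)*(1/25129) = -3566185252063/88639510*1/25129 = -3566185252063/2227422246790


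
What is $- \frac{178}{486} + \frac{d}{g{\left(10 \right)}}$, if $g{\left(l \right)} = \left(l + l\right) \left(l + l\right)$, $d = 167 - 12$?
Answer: $\frac{413}{19440} \approx 0.021245$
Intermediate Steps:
$d = 155$
$g{\left(l \right)} = 4 l^{2}$ ($g{\left(l \right)} = 2 l 2 l = 4 l^{2}$)
$- \frac{178}{486} + \frac{d}{g{\left(10 \right)}} = - \frac{178}{486} + \frac{155}{4 \cdot 10^{2}} = \left(-178\right) \frac{1}{486} + \frac{155}{4 \cdot 100} = - \frac{89}{243} + \frac{155}{400} = - \frac{89}{243} + 155 \cdot \frac{1}{400} = - \frac{89}{243} + \frac{31}{80} = \frac{413}{19440}$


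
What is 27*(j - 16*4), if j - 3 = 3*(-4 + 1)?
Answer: -1890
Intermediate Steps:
j = -6 (j = 3 + 3*(-4 + 1) = 3 + 3*(-3) = 3 - 9 = -6)
27*(j - 16*4) = 27*(-6 - 16*4) = 27*(-6 - 64) = 27*(-70) = -1890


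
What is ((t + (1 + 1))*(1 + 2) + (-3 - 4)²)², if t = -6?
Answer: 1369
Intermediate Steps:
((t + (1 + 1))*(1 + 2) + (-3 - 4)²)² = ((-6 + (1 + 1))*(1 + 2) + (-3 - 4)²)² = ((-6 + 2)*3 + (-7)²)² = (-4*3 + 49)² = (-12 + 49)² = 37² = 1369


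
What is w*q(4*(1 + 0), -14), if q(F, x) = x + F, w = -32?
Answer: 320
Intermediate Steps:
q(F, x) = F + x
w*q(4*(1 + 0), -14) = -32*(4*(1 + 0) - 14) = -32*(4*1 - 14) = -32*(4 - 14) = -32*(-10) = 320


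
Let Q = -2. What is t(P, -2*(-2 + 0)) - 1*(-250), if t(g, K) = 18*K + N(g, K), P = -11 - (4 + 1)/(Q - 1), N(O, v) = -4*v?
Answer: 306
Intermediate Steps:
P = -28/3 (P = -11 - (4 + 1)/(-2 - 1) = -11 - 5/(-3) = -11 - 5*(-1)/3 = -11 - 1*(-5/3) = -11 + 5/3 = -28/3 ≈ -9.3333)
t(g, K) = 14*K (t(g, K) = 18*K - 4*K = 14*K)
t(P, -2*(-2 + 0)) - 1*(-250) = 14*(-2*(-2 + 0)) - 1*(-250) = 14*(-2*(-2)) + 250 = 14*4 + 250 = 56 + 250 = 306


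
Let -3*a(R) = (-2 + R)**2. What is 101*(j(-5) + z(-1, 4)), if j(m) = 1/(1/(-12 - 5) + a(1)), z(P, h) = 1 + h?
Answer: 4949/20 ≈ 247.45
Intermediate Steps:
a(R) = -(-2 + R)**2/3
j(m) = -51/20 (j(m) = 1/(1/(-12 - 5) - (-2 + 1)**2/3) = 1/(1/(-17) - 1/3*(-1)**2) = 1/(-1/17 - 1/3*1) = 1/(-1/17 - 1/3) = 1/(-20/51) = -51/20)
101*(j(-5) + z(-1, 4)) = 101*(-51/20 + (1 + 4)) = 101*(-51/20 + 5) = 101*(49/20) = 4949/20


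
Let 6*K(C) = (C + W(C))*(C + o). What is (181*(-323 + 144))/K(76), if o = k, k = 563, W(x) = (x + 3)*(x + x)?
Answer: -32399/1286946 ≈ -0.025175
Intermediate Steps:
W(x) = 2*x*(3 + x) (W(x) = (3 + x)*(2*x) = 2*x*(3 + x))
o = 563
K(C) = (563 + C)*(C + 2*C*(3 + C))/6 (K(C) = ((C + 2*C*(3 + C))*(C + 563))/6 = ((C + 2*C*(3 + C))*(563 + C))/6 = ((563 + C)*(C + 2*C*(3 + C)))/6 = (563 + C)*(C + 2*C*(3 + C))/6)
(181*(-323 + 144))/K(76) = (181*(-323 + 144))/(((⅙)*76*(3941 + 2*76² + 1133*76))) = (181*(-179))/(((⅙)*76*(3941 + 2*5776 + 86108))) = -32399*3/(38*(3941 + 11552 + 86108)) = -32399/((⅙)*76*101601) = -32399/1286946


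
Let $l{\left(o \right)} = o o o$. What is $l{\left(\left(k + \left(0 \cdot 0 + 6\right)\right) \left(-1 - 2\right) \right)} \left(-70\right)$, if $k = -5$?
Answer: $1890$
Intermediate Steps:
$l{\left(o \right)} = o^{3}$ ($l{\left(o \right)} = o^{2} o = o^{3}$)
$l{\left(\left(k + \left(0 \cdot 0 + 6\right)\right) \left(-1 - 2\right) \right)} \left(-70\right) = \left(\left(-5 + \left(0 \cdot 0 + 6\right)\right) \left(-1 - 2\right)\right)^{3} \left(-70\right) = \left(\left(-5 + \left(0 + 6\right)\right) \left(-3\right)\right)^{3} \left(-70\right) = \left(\left(-5 + 6\right) \left(-3\right)\right)^{3} \left(-70\right) = \left(1 \left(-3\right)\right)^{3} \left(-70\right) = \left(-3\right)^{3} \left(-70\right) = \left(-27\right) \left(-70\right) = 1890$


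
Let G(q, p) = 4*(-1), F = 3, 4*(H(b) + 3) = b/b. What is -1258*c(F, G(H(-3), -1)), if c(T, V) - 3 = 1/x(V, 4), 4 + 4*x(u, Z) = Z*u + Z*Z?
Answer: -2516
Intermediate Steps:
H(b) = -11/4 (H(b) = -3 + (b/b)/4 = -3 + (¼)*1 = -3 + ¼ = -11/4)
G(q, p) = -4
x(u, Z) = -1 + Z²/4 + Z*u/4 (x(u, Z) = -1 + (Z*u + Z*Z)/4 = -1 + (Z*u + Z²)/4 = -1 + (Z² + Z*u)/4 = -1 + (Z²/4 + Z*u/4) = -1 + Z²/4 + Z*u/4)
c(T, V) = 3 + 1/(3 + V) (c(T, V) = 3 + 1/(-1 + (¼)*4² + (¼)*4*V) = 3 + 1/(-1 + (¼)*16 + V) = 3 + 1/(-1 + 4 + V) = 3 + 1/(3 + V))
-1258*c(F, G(H(-3), -1)) = -1258*(10 + 3*(-4))/(3 - 4) = -1258*(10 - 12)/(-1) = -(-1258)*(-2) = -1258*2 = -2516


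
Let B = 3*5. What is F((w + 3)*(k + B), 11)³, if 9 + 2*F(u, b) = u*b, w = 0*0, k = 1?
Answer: 139798359/8 ≈ 1.7475e+7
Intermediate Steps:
B = 15
w = 0
F(u, b) = -9/2 + b*u/2 (F(u, b) = -9/2 + (u*b)/2 = -9/2 + (b*u)/2 = -9/2 + b*u/2)
F((w + 3)*(k + B), 11)³ = (-9/2 + (½)*11*((0 + 3)*(1 + 15)))³ = (-9/2 + (½)*11*(3*16))³ = (-9/2 + (½)*11*48)³ = (-9/2 + 264)³ = (519/2)³ = 139798359/8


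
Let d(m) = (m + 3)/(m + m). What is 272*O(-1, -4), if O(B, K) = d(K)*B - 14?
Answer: -3842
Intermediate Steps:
d(m) = (3 + m)/(2*m) (d(m) = (3 + m)/((2*m)) = (3 + m)*(1/(2*m)) = (3 + m)/(2*m))
O(B, K) = -14 + B*(3 + K)/(2*K) (O(B, K) = ((3 + K)/(2*K))*B - 14 = B*(3 + K)/(2*K) - 14 = -14 + B*(3 + K)/(2*K))
272*O(-1, -4) = 272*((½)*(-28*(-4) - (3 - 4))/(-4)) = 272*((½)*(-¼)*(112 - 1*(-1))) = 272*((½)*(-¼)*(112 + 1)) = 272*((½)*(-¼)*113) = 272*(-113/8) = -3842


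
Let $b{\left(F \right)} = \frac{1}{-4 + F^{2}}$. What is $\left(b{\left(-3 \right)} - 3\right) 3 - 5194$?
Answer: $- \frac{26012}{5} \approx -5202.4$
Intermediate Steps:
$\left(b{\left(-3 \right)} - 3\right) 3 - 5194 = \left(\frac{1}{-4 + \left(-3\right)^{2}} - 3\right) 3 - 5194 = \left(\frac{1}{-4 + 9} - 3\right) 3 - 5194 = \left(\frac{1}{5} - 3\right) 3 - 5194 = \left(- \frac{14}{5}\right) 3 - 5194 = - \frac{42}{5} - 5194 = - \frac{26012}{5}$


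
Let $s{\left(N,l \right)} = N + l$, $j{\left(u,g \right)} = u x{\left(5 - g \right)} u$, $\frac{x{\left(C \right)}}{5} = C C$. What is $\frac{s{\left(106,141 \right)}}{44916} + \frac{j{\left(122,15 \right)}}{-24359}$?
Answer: $- \frac{17592571333}{57584676} \approx -305.51$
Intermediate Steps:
$x{\left(C \right)} = 5 C^{2}$ ($x{\left(C \right)} = 5 C C = 5 C^{2}$)
$j{\left(u,g \right)} = 5 u^{2} \left(5 - g\right)^{2}$ ($j{\left(u,g \right)} = u 5 \left(5 - g\right)^{2} u = 5 u \left(5 - g\right)^{2} u = 5 u^{2} \left(5 - g\right)^{2}$)
$\frac{s{\left(106,141 \right)}}{44916} + \frac{j{\left(122,15 \right)}}{-24359} = \frac{106 + 141}{44916} + \frac{5 \cdot 122^{2} \left(-5 + 15\right)^{2}}{-24359} = 247 \cdot \frac{1}{44916} + 5 \cdot 14884 \cdot 10^{2} \left(- \frac{1}{24359}\right) = \frac{13}{2364} + 5 \cdot 14884 \cdot 100 \left(- \frac{1}{24359}\right) = \frac{13}{2364} + 7442000 \left(- \frac{1}{24359}\right) = \frac{13}{2364} - \frac{7442000}{24359} = - \frac{17592571333}{57584676}$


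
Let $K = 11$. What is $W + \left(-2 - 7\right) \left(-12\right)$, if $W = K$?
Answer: $119$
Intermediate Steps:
$W = 11$
$W + \left(-2 - 7\right) \left(-12\right) = 11 + \left(-2 - 7\right) \left(-12\right) = 11 - -108 = 11 + 108 = 119$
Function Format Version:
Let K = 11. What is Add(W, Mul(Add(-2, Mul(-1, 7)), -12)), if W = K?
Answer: 119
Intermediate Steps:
W = 11
Add(W, Mul(Add(-2, Mul(-1, 7)), -12)) = Add(11, Mul(Add(-2, Mul(-1, 7)), -12)) = Add(11, Mul(Add(-2, -7), -12)) = Add(11, Mul(-9, -12)) = Add(11, 108) = 119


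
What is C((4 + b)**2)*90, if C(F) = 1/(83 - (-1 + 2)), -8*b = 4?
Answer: 45/41 ≈ 1.0976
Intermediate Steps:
b = -1/2 (b = -1/8*4 = -1/2 ≈ -0.50000)
C(F) = 1/82 (C(F) = 1/(83 - 1*1) = 1/(83 - 1) = 1/82)
C((4 + b)**2)*90 = (1/82)*90 = 45/41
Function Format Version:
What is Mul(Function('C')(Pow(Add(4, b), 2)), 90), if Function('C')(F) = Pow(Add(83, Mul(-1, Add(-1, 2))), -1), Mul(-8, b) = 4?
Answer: Rational(45, 41) ≈ 1.0976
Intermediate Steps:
b = Rational(-1, 2) (b = Mul(Rational(-1, 8), 4) = Rational(-1, 2) ≈ -0.50000)
Function('C')(F) = Rational(1, 82) (Function('C')(F) = Pow(Add(83, Mul(-1, 1)), -1) = Pow(Add(83, -1), -1) = Pow(82, -1) = Rational(1, 82))
Mul(Function('C')(Pow(Add(4, b), 2)), 90) = Mul(Rational(1, 82), 90) = Rational(45, 41)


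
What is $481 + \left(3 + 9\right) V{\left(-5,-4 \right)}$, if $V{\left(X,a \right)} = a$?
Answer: $433$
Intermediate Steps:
$481 + \left(3 + 9\right) V{\left(-5,-4 \right)} = 481 + \left(3 + 9\right) \left(-4\right) = 481 + 12 \left(-4\right) = 481 - 48 = 433$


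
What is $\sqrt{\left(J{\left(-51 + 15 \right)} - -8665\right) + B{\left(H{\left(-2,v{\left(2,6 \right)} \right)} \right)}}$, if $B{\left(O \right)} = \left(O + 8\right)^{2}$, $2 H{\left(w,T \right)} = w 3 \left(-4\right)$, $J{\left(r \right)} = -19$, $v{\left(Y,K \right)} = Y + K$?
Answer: $\sqrt{9046} \approx 95.11$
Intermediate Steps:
$v{\left(Y,K \right)} = K + Y$
$H{\left(w,T \right)} = - 6 w$ ($H{\left(w,T \right)} = \frac{w 3 \left(-4\right)}{2} = \frac{3 w \left(-4\right)}{2} = \frac{\left(-12\right) w}{2} = - 6 w$)
$B{\left(O \right)} = \left(8 + O\right)^{2}$
$\sqrt{\left(J{\left(-51 + 15 \right)} - -8665\right) + B{\left(H{\left(-2,v{\left(2,6 \right)} \right)} \right)}} = \sqrt{\left(-19 - -8665\right) + \left(8 - -12\right)^{2}} = \sqrt{\left(-19 + 8665\right) + \left(8 + 12\right)^{2}} = \sqrt{8646 + 20^{2}} = \sqrt{8646 + 400} = \sqrt{9046}$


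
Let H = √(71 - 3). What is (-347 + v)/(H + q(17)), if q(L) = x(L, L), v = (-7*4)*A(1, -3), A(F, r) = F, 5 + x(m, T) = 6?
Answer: 375/67 - 750*√17/67 ≈ -40.557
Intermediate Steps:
x(m, T) = 1 (x(m, T) = -5 + 6 = 1)
H = 2*√17 (H = √68 = 2*√17 ≈ 8.2462)
v = -28 (v = -7*4*1 = -28*1 = -28)
q(L) = 1
(-347 + v)/(H + q(17)) = (-347 - 28)/(2*√17 + 1) = -375/(1 + 2*√17)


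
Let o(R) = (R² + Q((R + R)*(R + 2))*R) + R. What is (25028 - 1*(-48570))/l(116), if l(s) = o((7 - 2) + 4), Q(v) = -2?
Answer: 36799/36 ≈ 1022.2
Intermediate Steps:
o(R) = R² - R (o(R) = (R² - 2*R) + R = R² - R)
l(s) = 72 (l(s) = ((7 - 2) + 4)*(-1 + ((7 - 2) + 4)) = (5 + 4)*(-1 + (5 + 4)) = 9*(-1 + 9) = 9*8 = 72)
(25028 - 1*(-48570))/l(116) = (25028 - 1*(-48570))/72 = (25028 + 48570)*(1/72) = 73598*(1/72) = 36799/36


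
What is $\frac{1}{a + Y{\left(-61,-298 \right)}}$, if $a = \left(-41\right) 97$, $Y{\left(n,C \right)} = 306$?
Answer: $- \frac{1}{3671} \approx -0.00027241$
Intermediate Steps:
$a = -3977$
$\frac{1}{a + Y{\left(-61,-298 \right)}} = \frac{1}{-3977 + 306} = \frac{1}{-3671} = - \frac{1}{3671}$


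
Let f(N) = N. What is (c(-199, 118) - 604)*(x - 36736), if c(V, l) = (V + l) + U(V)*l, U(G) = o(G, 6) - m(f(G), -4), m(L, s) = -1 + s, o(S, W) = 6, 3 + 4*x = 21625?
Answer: -38411193/2 ≈ -1.9206e+7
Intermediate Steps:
x = 10811/2 (x = -3/4 + (1/4)*21625 = -3/4 + 21625/4 = 10811/2 ≈ 5405.5)
U(G) = 11 (U(G) = 6 - (-1 - 4) = 6 - 1*(-5) = 6 + 5 = 11)
c(V, l) = V + 12*l (c(V, l) = (V + l) + 11*l = V + 12*l)
(c(-199, 118) - 604)*(x - 36736) = ((-199 + 12*118) - 604)*(10811/2 - 36736) = ((-199 + 1416) - 604)*(-62661/2) = (1217 - 604)*(-62661/2) = 613*(-62661/2) = -38411193/2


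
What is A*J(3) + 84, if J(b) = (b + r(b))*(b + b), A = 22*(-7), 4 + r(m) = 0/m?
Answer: 1008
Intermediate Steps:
r(m) = -4 (r(m) = -4 + 0/m = -4 + 0 = -4)
A = -154
J(b) = 2*b*(-4 + b) (J(b) = (b - 4)*(b + b) = (-4 + b)*(2*b) = 2*b*(-4 + b))
A*J(3) + 84 = -308*3*(-4 + 3) + 84 = -308*3*(-1) + 84 = -154*(-6) + 84 = 924 + 84 = 1008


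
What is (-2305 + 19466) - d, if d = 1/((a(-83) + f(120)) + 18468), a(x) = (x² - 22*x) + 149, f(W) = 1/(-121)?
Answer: 56754361410/3307171 ≈ 17161.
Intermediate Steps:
f(W) = -1/121
a(x) = 149 + x² - 22*x
d = 121/3307171 (d = 1/(((149 + (-83)² - 22*(-83)) - 1/121) + 18468) = 1/(((149 + 6889 + 1826) - 1/121) + 18468) = 1/((8864 - 1/121) + 18468) = 1/(1072543/121 + 18468) = 1/(3307171/121) = 121/3307171 ≈ 3.6587e-5)
(-2305 + 19466) - d = (-2305 + 19466) - 1*121/3307171 = 17161 - 121/3307171 = 56754361410/3307171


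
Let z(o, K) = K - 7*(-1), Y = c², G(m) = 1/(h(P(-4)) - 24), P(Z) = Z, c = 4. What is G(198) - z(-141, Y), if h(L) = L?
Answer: -645/28 ≈ -23.036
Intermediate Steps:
G(m) = -1/28 (G(m) = 1/(-4 - 24) = 1/(-28) = -1/28)
Y = 16 (Y = 4² = 16)
z(o, K) = 7 + K (z(o, K) = K + 7 = 7 + K)
G(198) - z(-141, Y) = -1/28 - (7 + 16) = -1/28 - 1*23 = -1/28 - 23 = -645/28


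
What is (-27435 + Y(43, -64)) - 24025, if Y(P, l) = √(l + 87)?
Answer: -51460 + √23 ≈ -51455.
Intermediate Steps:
Y(P, l) = √(87 + l)
(-27435 + Y(43, -64)) - 24025 = (-27435 + √(87 - 64)) - 24025 = (-27435 + √23) - 24025 = -51460 + √23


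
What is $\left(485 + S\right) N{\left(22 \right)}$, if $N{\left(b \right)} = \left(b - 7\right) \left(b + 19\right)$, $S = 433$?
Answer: $564570$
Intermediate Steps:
$N{\left(b \right)} = \left(-7 + b\right) \left(19 + b\right)$
$\left(485 + S\right) N{\left(22 \right)} = \left(485 + 433\right) \left(-133 + 22^{2} + 12 \cdot 22\right) = 918 \left(-133 + 484 + 264\right) = 918 \cdot 615 = 564570$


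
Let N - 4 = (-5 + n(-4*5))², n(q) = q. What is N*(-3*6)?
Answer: -11322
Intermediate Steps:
N = 629 (N = 4 + (-5 - 4*5)² = 4 + (-5 - 20)² = 4 + (-25)² = 4 + 625 = 629)
N*(-3*6) = 629*(-3*6) = 629*(-18) = -11322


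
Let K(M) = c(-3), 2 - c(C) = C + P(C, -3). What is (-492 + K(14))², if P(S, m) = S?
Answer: 234256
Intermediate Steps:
c(C) = 2 - 2*C (c(C) = 2 - (C + C) = 2 - 2*C)
K(M) = 8 (K(M) = 2 - 2*(-3) = 2 + 6 = 8)
(-492 + K(14))² = (-492 + 8)² = (-484)² = 234256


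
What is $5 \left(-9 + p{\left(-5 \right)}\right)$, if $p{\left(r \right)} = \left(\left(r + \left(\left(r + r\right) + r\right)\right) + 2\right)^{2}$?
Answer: $1575$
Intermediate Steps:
$p{\left(r \right)} = \left(2 + 4 r\right)^{2}$ ($p{\left(r \right)} = \left(\left(r + \left(2 r + r\right)\right) + 2\right)^{2} = \left(\left(r + 3 r\right) + 2\right)^{2} = \left(4 r + 2\right)^{2} = \left(2 + 4 r\right)^{2}$)
$5 \left(-9 + p{\left(-5 \right)}\right) = 5 \left(-9 + 4 \left(1 + 2 \left(-5\right)\right)^{2}\right) = 5 \left(-9 + 4 \left(1 - 10\right)^{2}\right) = 5 \left(-9 + 4 \left(-9\right)^{2}\right) = 5 \left(-9 + 4 \cdot 81\right) = 5 \left(-9 + 324\right) = 5 \cdot 315 = 1575$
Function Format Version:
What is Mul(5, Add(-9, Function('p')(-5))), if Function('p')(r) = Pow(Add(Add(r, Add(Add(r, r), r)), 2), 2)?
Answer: 1575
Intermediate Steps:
Function('p')(r) = Pow(Add(2, Mul(4, r)), 2) (Function('p')(r) = Pow(Add(Add(r, Add(Mul(2, r), r)), 2), 2) = Pow(Add(Add(r, Mul(3, r)), 2), 2) = Pow(Add(Mul(4, r), 2), 2) = Pow(Add(2, Mul(4, r)), 2))
Mul(5, Add(-9, Function('p')(-5))) = Mul(5, Add(-9, Mul(4, Pow(Add(1, Mul(2, -5)), 2)))) = Mul(5, Add(-9, Mul(4, Pow(Add(1, -10), 2)))) = Mul(5, Add(-9, Mul(4, Pow(-9, 2)))) = Mul(5, Add(-9, Mul(4, 81))) = Mul(5, Add(-9, 324)) = Mul(5, 315) = 1575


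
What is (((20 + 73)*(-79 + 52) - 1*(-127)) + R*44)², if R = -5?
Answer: 6780816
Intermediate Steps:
(((20 + 73)*(-79 + 52) - 1*(-127)) + R*44)² = (((20 + 73)*(-79 + 52) - 1*(-127)) - 5*44)² = ((93*(-27) + 127) - 220)² = ((-2511 + 127) - 220)² = (-2384 - 220)² = (-2604)² = 6780816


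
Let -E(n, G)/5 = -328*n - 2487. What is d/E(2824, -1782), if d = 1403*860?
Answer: 241316/928759 ≈ 0.25983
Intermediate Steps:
E(n, G) = 12435 + 1640*n (E(n, G) = -5*(-328*n - 2487) = -5*(-2487 - 328*n) = 12435 + 1640*n)
d = 1206580
d/E(2824, -1782) = 1206580/(12435 + 1640*2824) = 1206580/(12435 + 4631360) = 1206580/4643795 = 1206580*(1/4643795) = 241316/928759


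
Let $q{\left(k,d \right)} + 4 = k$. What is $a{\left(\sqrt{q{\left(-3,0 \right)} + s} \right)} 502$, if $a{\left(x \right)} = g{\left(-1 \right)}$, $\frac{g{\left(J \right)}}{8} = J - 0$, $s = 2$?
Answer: $-4016$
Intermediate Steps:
$q{\left(k,d \right)} = -4 + k$
$g{\left(J \right)} = 8 J$ ($g{\left(J \right)} = 8 \left(J - 0\right) = 8 \left(J + 0\right) = 8 J$)
$a{\left(x \right)} = -8$ ($a{\left(x \right)} = 8 \left(-1\right) = -8$)
$a{\left(\sqrt{q{\left(-3,0 \right)} + s} \right)} 502 = \left(-8\right) 502 = -4016$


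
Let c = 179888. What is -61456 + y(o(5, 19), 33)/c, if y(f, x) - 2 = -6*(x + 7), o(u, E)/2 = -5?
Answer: -5527598583/89944 ≈ -61456.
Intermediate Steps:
o(u, E) = -10 (o(u, E) = 2*(-5) = -10)
y(f, x) = -40 - 6*x (y(f, x) = 2 - 6*(x + 7) = 2 - 6*(7 + x) = 2 + (-42 - 6*x) = -40 - 6*x)
-61456 + y(o(5, 19), 33)/c = -61456 + (-40 - 6*33)/179888 = -61456 + (-40 - 198)*(1/179888) = -61456 - 238*1/179888 = -61456 - 119/89944 = -5527598583/89944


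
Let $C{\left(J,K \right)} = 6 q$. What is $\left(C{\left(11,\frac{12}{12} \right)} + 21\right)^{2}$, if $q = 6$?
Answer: $3249$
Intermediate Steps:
$C{\left(J,K \right)} = 36$ ($C{\left(J,K \right)} = 6 \cdot 6 = 36$)
$\left(C{\left(11,\frac{12}{12} \right)} + 21\right)^{2} = \left(36 + 21\right)^{2} = 57^{2} = 3249$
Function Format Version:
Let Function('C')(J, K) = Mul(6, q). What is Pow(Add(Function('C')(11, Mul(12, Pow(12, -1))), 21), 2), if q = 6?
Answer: 3249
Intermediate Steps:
Function('C')(J, K) = 36 (Function('C')(J, K) = Mul(6, 6) = 36)
Pow(Add(Function('C')(11, Mul(12, Pow(12, -1))), 21), 2) = Pow(Add(36, 21), 2) = Pow(57, 2) = 3249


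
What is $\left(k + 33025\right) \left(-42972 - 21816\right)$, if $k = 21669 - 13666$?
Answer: $-2658122064$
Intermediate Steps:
$k = 8003$
$\left(k + 33025\right) \left(-42972 - 21816\right) = \left(8003 + 33025\right) \left(-42972 - 21816\right) = 41028 \left(-64788\right) = -2658122064$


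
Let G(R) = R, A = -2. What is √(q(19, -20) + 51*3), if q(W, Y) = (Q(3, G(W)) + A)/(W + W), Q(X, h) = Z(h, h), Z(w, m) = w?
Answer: 7*√4522/38 ≈ 12.387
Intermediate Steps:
Q(X, h) = h
q(W, Y) = (-2 + W)/(2*W) (q(W, Y) = (W - 2)/(W + W) = (-2 + W)/((2*W)) = (-2 + W)*(1/(2*W)) = (-2 + W)/(2*W))
√(q(19, -20) + 51*3) = √((½)*(-2 + 19)/19 + 51*3) = √((½)*(1/19)*17 + 153) = √(17/38 + 153) = √(5831/38) = 7*√4522/38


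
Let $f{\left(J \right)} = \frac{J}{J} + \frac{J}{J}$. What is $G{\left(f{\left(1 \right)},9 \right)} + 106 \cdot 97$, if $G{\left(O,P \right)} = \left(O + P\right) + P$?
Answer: $10302$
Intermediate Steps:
$f{\left(J \right)} = 2$ ($f{\left(J \right)} = 1 + 1 = 2$)
$G{\left(O,P \right)} = O + 2 P$
$G{\left(f{\left(1 \right)},9 \right)} + 106 \cdot 97 = \left(2 + 2 \cdot 9\right) + 106 \cdot 97 = \left(2 + 18\right) + 10282 = 20 + 10282 = 10302$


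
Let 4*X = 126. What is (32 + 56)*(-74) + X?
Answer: -12961/2 ≈ -6480.5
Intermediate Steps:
X = 63/2 (X = (1/4)*126 = 63/2 ≈ 31.500)
(32 + 56)*(-74) + X = (32 + 56)*(-74) + 63/2 = 88*(-74) + 63/2 = -6512 + 63/2 = -12961/2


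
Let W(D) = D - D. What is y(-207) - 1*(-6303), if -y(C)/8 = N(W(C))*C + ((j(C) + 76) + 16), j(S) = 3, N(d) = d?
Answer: 5543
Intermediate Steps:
W(D) = 0
y(C) = -760 (y(C) = -8*(0*C + ((3 + 76) + 16)) = -8*(0 + (79 + 16)) = -8*(0 + 95) = -8*95 = -760)
y(-207) - 1*(-6303) = -760 - 1*(-6303) = -760 + 6303 = 5543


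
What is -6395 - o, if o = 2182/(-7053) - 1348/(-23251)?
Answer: -1048670366447/163989303 ≈ -6394.8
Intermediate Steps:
o = -41226238/163989303 (o = 2182*(-1/7053) - 1348*(-1/23251) = -2182/7053 + 1348/23251 = -41226238/163989303 ≈ -0.25140)
-6395 - o = -6395 - 1*(-41226238/163989303) = -6395 + 41226238/163989303 = -1048670366447/163989303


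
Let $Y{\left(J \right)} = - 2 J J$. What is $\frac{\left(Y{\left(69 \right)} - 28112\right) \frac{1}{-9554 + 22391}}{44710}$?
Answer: $- \frac{18817}{286971135} \approx -6.5571 \cdot 10^{-5}$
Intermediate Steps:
$Y{\left(J \right)} = - 2 J^{2}$
$\frac{\left(Y{\left(69 \right)} - 28112\right) \frac{1}{-9554 + 22391}}{44710} = \frac{\left(- 2 \cdot 69^{2} - 28112\right) \frac{1}{-9554 + 22391}}{44710} = \frac{\left(-2\right) 4761 - 28112}{12837} \cdot \frac{1}{44710} = \left(-9522 - 28112\right) \frac{1}{12837} \cdot \frac{1}{44710} = \left(-37634\right) \frac{1}{12837} \cdot \frac{1}{44710} = \left(- \frac{37634}{12837}\right) \frac{1}{44710} = - \frac{18817}{286971135}$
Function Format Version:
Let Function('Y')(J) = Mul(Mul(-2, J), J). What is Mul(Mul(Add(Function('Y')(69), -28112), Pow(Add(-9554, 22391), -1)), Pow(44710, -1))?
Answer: Rational(-18817, 286971135) ≈ -6.5571e-5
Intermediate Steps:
Function('Y')(J) = Mul(-2, Pow(J, 2))
Mul(Mul(Add(Function('Y')(69), -28112), Pow(Add(-9554, 22391), -1)), Pow(44710, -1)) = Mul(Mul(Add(Mul(-2, Pow(69, 2)), -28112), Pow(Add(-9554, 22391), -1)), Pow(44710, -1)) = Mul(Mul(Add(Mul(-2, 4761), -28112), Pow(12837, -1)), Rational(1, 44710)) = Mul(Mul(Add(-9522, -28112), Rational(1, 12837)), Rational(1, 44710)) = Mul(Mul(-37634, Rational(1, 12837)), Rational(1, 44710)) = Mul(Rational(-37634, 12837), Rational(1, 44710)) = Rational(-18817, 286971135)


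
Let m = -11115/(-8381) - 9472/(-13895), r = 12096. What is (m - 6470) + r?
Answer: 655404003627/116453995 ≈ 5628.0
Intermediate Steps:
m = 233827757/116453995 (m = -11115*(-1/8381) - 9472*(-1/13895) = 11115/8381 + 9472/13895 = 233827757/116453995 ≈ 2.0079)
(m - 6470) + r = (233827757/116453995 - 6470) + 12096 = -753223519893/116453995 + 12096 = 655404003627/116453995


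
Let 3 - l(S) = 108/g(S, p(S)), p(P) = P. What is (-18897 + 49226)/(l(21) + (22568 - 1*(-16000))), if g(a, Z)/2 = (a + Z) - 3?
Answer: 394277/501405 ≈ 0.78634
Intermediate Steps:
g(a, Z) = -6 + 2*Z + 2*a (g(a, Z) = 2*((a + Z) - 3) = 2*((Z + a) - 3) = 2*(-3 + Z + a) = -6 + 2*Z + 2*a)
l(S) = 3 - 108/(-6 + 4*S) (l(S) = 3 - 108/(-6 + 2*S + 2*S) = 3 - 108/(-6 + 4*S))
(-18897 + 49226)/(l(21) + (22568 - 1*(-16000))) = (-18897 + 49226)/(3*(-21 + 2*21)/(-3 + 2*21) + (22568 - 1*(-16000))) = 30329/(3*(-21 + 42)/(-3 + 42) + (22568 + 16000)) = 30329/(3*21/39 + 38568) = 30329/(3*(1/39)*21 + 38568) = 30329/(21/13 + 38568) = 30329/(501405/13) = 30329*(13/501405) = 394277/501405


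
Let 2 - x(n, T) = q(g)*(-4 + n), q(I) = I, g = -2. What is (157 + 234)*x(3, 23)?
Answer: 0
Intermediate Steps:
x(n, T) = -6 + 2*n (x(n, T) = 2 - (-2)*(-4 + n) = 2 - (8 - 2*n) = 2 + (-8 + 2*n) = -6 + 2*n)
(157 + 234)*x(3, 23) = (157 + 234)*(-6 + 2*3) = 391*(-6 + 6) = 391*0 = 0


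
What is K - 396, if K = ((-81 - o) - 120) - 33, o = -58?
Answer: -572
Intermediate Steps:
K = -176 (K = ((-81 - 1*(-58)) - 120) - 33 = ((-81 + 58) - 120) - 33 = (-23 - 120) - 33 = -143 - 33 = -176)
K - 396 = -176 - 396 = -572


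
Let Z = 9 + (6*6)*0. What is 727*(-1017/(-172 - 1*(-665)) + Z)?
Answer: 2486340/493 ≈ 5043.3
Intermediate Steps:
Z = 9 (Z = 9 + 36*0 = 9 + 0 = 9)
727*(-1017/(-172 - 1*(-665)) + Z) = 727*(-1017/(-172 - 1*(-665)) + 9) = 727*(-1017/(-172 + 665) + 9) = 727*(-1017/493 + 9) = 727*(3420/493) = 2486340/493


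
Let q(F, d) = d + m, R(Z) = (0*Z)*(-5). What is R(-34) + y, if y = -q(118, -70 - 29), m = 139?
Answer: -40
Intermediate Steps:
R(Z) = 0 (R(Z) = 0*(-5) = 0)
q(F, d) = 139 + d (q(F, d) = d + 139 = 139 + d)
y = -40 (y = -(139 + (-70 - 29)) = -(139 - 99) = -1*40 = -40)
R(-34) + y = 0 - 40 = -40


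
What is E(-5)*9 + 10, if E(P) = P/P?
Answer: 19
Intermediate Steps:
E(P) = 1
E(-5)*9 + 10 = 1*9 + 10 = 9 + 10 = 19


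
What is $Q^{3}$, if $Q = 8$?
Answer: $512$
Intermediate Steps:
$Q^{3} = 8^{3} = 512$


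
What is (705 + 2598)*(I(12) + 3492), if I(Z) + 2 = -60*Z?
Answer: 9149310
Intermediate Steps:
I(Z) = -2 - 60*Z
(705 + 2598)*(I(12) + 3492) = (705 + 2598)*((-2 - 60*12) + 3492) = 3303*((-2 - 720) + 3492) = 3303*(-722 + 3492) = 3303*2770 = 9149310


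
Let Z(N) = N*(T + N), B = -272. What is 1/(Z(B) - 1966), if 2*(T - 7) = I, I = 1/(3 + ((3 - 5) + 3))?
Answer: 1/70080 ≈ 1.4269e-5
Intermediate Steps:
I = ¼ (I = 1/(3 + (-2 + 3)) = 1/(3 + 1) = 1/4 = ¼ ≈ 0.25000)
T = 57/8 (T = 7 + (½)*(¼) = 7 + ⅛ = 57/8 ≈ 7.1250)
Z(N) = N*(57/8 + N)
1/(Z(B) - 1966) = 1/((⅛)*(-272)*(57 + 8*(-272)) - 1966) = 1/((⅛)*(-272)*(57 - 2176) - 1966) = 1/((⅛)*(-272)*(-2119) - 1966) = 1/(72046 - 1966) = 1/70080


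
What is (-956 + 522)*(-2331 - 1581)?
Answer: 1697808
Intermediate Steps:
(-956 + 522)*(-2331 - 1581) = -434*(-3912) = 1697808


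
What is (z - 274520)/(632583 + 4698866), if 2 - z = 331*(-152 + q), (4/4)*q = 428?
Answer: -365874/5331449 ≈ -0.068626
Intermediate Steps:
q = 428
z = -91354 (z = 2 - 331*(-152 + 428) = 2 - 331*276 = 2 - 1*91356 = 2 - 91356 = -91354)
(z - 274520)/(632583 + 4698866) = (-91354 - 274520)/(632583 + 4698866) = -365874/5331449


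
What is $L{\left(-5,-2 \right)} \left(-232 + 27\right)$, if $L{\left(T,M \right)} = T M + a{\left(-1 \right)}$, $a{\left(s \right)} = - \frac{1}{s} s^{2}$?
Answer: $-2255$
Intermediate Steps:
$a{\left(s \right)} = - s$
$L{\left(T,M \right)} = 1 + M T$ ($L{\left(T,M \right)} = T M - -1 = M T + 1 = 1 + M T$)
$L{\left(-5,-2 \right)} \left(-232 + 27\right) = \left(1 - -10\right) \left(-232 + 27\right) = \left(1 + 10\right) \left(-205\right) = 11 \left(-205\right) = -2255$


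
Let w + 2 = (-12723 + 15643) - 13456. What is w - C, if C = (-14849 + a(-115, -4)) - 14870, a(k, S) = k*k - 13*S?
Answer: 5904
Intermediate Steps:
w = -10538 (w = -2 + ((-12723 + 15643) - 13456) = -2 + (2920 - 13456) = -2 - 10536 = -10538)
a(k, S) = k² - 13*S
C = -16442 (C = (-14849 + ((-115)² - 13*(-4))) - 14870 = (-14849 + (13225 + 52)) - 14870 = (-14849 + 13277) - 14870 = -1572 - 14870 = -16442)
w - C = -10538 - 1*(-16442) = -10538 + 16442 = 5904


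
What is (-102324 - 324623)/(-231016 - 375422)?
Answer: 426947/606438 ≈ 0.70402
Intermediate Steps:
(-102324 - 324623)/(-231016 - 375422) = -426947/(-606438) = -426947*(-1/606438) = 426947/606438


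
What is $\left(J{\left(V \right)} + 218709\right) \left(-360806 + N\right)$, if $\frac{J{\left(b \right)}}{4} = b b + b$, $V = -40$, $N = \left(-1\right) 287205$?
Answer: $-145769426439$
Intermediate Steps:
$N = -287205$
$J{\left(b \right)} = 4 b + 4 b^{2}$ ($J{\left(b \right)} = 4 \left(b b + b\right) = 4 \left(b^{2} + b\right) = 4 \left(b + b^{2}\right) = 4 b + 4 b^{2}$)
$\left(J{\left(V \right)} + 218709\right) \left(-360806 + N\right) = \left(4 \left(-40\right) \left(1 - 40\right) + 218709\right) \left(-360806 - 287205\right) = \left(4 \left(-40\right) \left(-39\right) + 218709\right) \left(-648011\right) = \left(6240 + 218709\right) \left(-648011\right) = 224949 \left(-648011\right) = -145769426439$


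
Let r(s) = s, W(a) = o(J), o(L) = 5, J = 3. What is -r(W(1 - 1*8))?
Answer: -5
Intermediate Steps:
W(a) = 5
-r(W(1 - 1*8)) = -1*5 = -5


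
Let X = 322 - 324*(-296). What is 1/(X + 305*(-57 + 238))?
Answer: 1/151431 ≈ 6.6037e-6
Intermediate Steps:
X = 96226 (X = 322 + 95904 = 96226)
1/(X + 305*(-57 + 238)) = 1/(96226 + 305*(-57 + 238)) = 1/(96226 + 305*181) = 1/(96226 + 55205) = 1/151431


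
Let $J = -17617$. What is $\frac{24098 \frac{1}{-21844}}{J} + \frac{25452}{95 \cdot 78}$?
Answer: $\frac{816230292023}{237629899390} \approx 3.4349$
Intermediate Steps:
$\frac{24098 \frac{1}{-21844}}{J} + \frac{25452}{95 \cdot 78} = \frac{24098 \frac{1}{-21844}}{-17617} + \frac{25452}{95 \cdot 78} = 24098 \left(- \frac{1}{21844}\right) \left(- \frac{1}{17617}\right) + \frac{25452}{7410} = \left(- \frac{12049}{10922}\right) \left(- \frac{1}{17617}\right) + 25452 \cdot \frac{1}{7410} = \frac{12049}{192412874} + \frac{4242}{1235} = \frac{816230292023}{237629899390}$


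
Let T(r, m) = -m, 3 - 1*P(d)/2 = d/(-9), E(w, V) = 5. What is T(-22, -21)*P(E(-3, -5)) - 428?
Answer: -836/3 ≈ -278.67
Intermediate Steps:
P(d) = 6 + 2*d/9 (P(d) = 6 - 2*d/(-9) = 6 - 2*d*(-1)/9 = 6 - (-2)*d/9 = 6 + 2*d/9)
T(-22, -21)*P(E(-3, -5)) - 428 = (-1*(-21))*(6 + (2/9)*5) - 428 = 21*(6 + 10/9) - 428 = 21*(64/9) - 428 = 448/3 - 428 = -836/3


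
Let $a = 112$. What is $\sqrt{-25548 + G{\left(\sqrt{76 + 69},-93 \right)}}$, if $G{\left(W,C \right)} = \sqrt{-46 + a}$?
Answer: $\sqrt{-25548 + \sqrt{66}} \approx 159.81 i$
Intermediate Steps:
$G{\left(W,C \right)} = \sqrt{66}$ ($G{\left(W,C \right)} = \sqrt{-46 + 112} = \sqrt{66}$)
$\sqrt{-25548 + G{\left(\sqrt{76 + 69},-93 \right)}} = \sqrt{-25548 + \sqrt{66}}$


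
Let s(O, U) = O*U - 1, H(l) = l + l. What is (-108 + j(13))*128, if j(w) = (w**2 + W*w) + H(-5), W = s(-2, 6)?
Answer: -15104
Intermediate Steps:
H(l) = 2*l
s(O, U) = -1 + O*U
W = -13 (W = -1 - 2*6 = -1 - 12 = -13)
j(w) = -10 + w**2 - 13*w (j(w) = (w**2 - 13*w) + 2*(-5) = (w**2 - 13*w) - 10 = -10 + w**2 - 13*w)
(-108 + j(13))*128 = (-108 + (-10 + 13**2 - 13*13))*128 = (-108 + (-10 + 169 - 169))*128 = (-108 - 10)*128 = -118*128 = -15104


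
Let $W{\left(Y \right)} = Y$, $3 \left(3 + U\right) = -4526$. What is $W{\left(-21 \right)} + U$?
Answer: $- \frac{4598}{3} \approx -1532.7$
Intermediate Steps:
$U = - \frac{4535}{3}$ ($U = -3 + \frac{1}{3} \left(-4526\right) = -3 - \frac{4526}{3} = - \frac{4535}{3} \approx -1511.7$)
$W{\left(-21 \right)} + U = -21 - \frac{4535}{3} = - \frac{4598}{3}$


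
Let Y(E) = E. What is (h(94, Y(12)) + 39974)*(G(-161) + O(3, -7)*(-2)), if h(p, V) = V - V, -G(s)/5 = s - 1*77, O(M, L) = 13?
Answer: 46529736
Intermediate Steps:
G(s) = 385 - 5*s (G(s) = -5*(s - 1*77) = -5*(s - 77) = -5*(-77 + s) = 385 - 5*s)
h(p, V) = 0
(h(94, Y(12)) + 39974)*(G(-161) + O(3, -7)*(-2)) = (0 + 39974)*((385 - 5*(-161)) + 13*(-2)) = 39974*((385 + 805) - 26) = 39974*(1190 - 26) = 39974*1164 = 46529736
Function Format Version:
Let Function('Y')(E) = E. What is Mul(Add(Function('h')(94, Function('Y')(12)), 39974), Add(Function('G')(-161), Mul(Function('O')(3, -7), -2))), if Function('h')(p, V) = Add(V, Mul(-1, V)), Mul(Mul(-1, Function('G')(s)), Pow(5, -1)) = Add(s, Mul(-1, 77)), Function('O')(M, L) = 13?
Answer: 46529736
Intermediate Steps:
Function('G')(s) = Add(385, Mul(-5, s)) (Function('G')(s) = Mul(-5, Add(s, Mul(-1, 77))) = Mul(-5, Add(s, -77)) = Mul(-5, Add(-77, s)) = Add(385, Mul(-5, s)))
Function('h')(p, V) = 0
Mul(Add(Function('h')(94, Function('Y')(12)), 39974), Add(Function('G')(-161), Mul(Function('O')(3, -7), -2))) = Mul(Add(0, 39974), Add(Add(385, Mul(-5, -161)), Mul(13, -2))) = Mul(39974, Add(Add(385, 805), -26)) = Mul(39974, Add(1190, -26)) = Mul(39974, 1164) = 46529736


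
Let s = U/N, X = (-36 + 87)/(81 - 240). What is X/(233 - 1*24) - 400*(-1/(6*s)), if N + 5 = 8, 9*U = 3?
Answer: 6646183/11077 ≈ 600.00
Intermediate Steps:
U = 1/3 (U = (1/9)*3 = 1/3 ≈ 0.33333)
N = 3 (N = -5 + 8 = 3)
X = -17/53 (X = 51/(-159) = 51*(-1/159) = -17/53 ≈ -0.32075)
s = 1/9 (s = (1/3)/3 = (1/3)*(1/3) = 1/9 ≈ 0.11111)
X/(233 - 1*24) - 400*(-1/(6*s)) = -17/(53*(233 - 1*24)) - 400/((6*(1/9))*(-1)) = -17/(53*(233 - 24)) - 400/((2/3)*(-1)) = -17/53/209 - 400/(-2/3) = -17/53*1/209 - 400*(-3/2) = -17/11077 + 600 = 6646183/11077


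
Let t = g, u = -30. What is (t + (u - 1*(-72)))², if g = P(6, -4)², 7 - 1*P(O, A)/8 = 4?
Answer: 381924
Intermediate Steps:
P(O, A) = 24 (P(O, A) = 56 - 8*4 = 56 - 32 = 24)
g = 576 (g = 24² = 576)
t = 576
(t + (u - 1*(-72)))² = (576 + (-30 - 1*(-72)))² = (576 + (-30 + 72))² = (576 + 42)² = 618² = 381924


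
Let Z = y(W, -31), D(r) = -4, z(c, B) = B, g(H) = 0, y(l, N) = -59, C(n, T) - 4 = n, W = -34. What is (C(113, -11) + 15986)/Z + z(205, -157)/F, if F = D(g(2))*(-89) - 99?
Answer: -4147734/15163 ≈ -273.54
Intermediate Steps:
C(n, T) = 4 + n
F = 257 (F = -4*(-89) - 99 = 356 - 99 = 257)
Z = -59
(C(113, -11) + 15986)/Z + z(205, -157)/F = ((4 + 113) + 15986)/(-59) - 157/257 = (117 + 15986)*(-1/59) - 157*1/257 = 16103*(-1/59) - 157/257 = -16103/59 - 157/257 = -4147734/15163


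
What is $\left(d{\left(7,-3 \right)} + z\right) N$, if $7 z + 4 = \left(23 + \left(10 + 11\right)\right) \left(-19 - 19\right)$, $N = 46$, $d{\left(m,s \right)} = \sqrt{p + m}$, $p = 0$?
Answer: $- \frac{77096}{7} + 46 \sqrt{7} \approx -10892.0$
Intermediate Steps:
$d{\left(m,s \right)} = \sqrt{m}$ ($d{\left(m,s \right)} = \sqrt{0 + m} = \sqrt{m}$)
$z = - \frac{1676}{7}$ ($z = - \frac{4}{7} + \frac{\left(23 + \left(10 + 11\right)\right) \left(-19 - 19\right)}{7} = - \frac{4}{7} + \frac{\left(23 + 21\right) \left(-38\right)}{7} = - \frac{4}{7} + \frac{44 \left(-38\right)}{7} = - \frac{4}{7} + \frac{1}{7} \left(-1672\right) = - \frac{4}{7} - \frac{1672}{7} = - \frac{1676}{7} \approx -239.43$)
$\left(d{\left(7,-3 \right)} + z\right) N = \left(\sqrt{7} - \frac{1676}{7}\right) 46 = \left(- \frac{1676}{7} + \sqrt{7}\right) 46 = - \frac{77096}{7} + 46 \sqrt{7}$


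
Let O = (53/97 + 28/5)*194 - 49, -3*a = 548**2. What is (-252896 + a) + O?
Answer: -5277809/15 ≈ -3.5185e+5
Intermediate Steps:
a = -300304/3 (a = -1/3*548**2 = -1/3*300304 = -300304/3 ≈ -1.0010e+5)
O = 5717/5 (O = (53*(1/97) + 28*(1/5))*194 - 49 = (53/97 + 28/5)*194 - 49 = (2981/485)*194 - 49 = 5962/5 - 49 = 5717/5 ≈ 1143.4)
(-252896 + a) + O = (-252896 - 300304/3) + 5717/5 = -1058992/3 + 5717/5 = -5277809/15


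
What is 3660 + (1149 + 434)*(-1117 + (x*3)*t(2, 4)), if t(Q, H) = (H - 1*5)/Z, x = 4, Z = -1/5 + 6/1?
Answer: -51266959/29 ≈ -1.7678e+6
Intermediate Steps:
Z = 29/5 (Z = -1*⅕ + 6*1 = -⅕ + 6 = 29/5 ≈ 5.8000)
t(Q, H) = -25/29 + 5*H/29 (t(Q, H) = (H - 1*5)/(29/5) = (H - 5)*(5/29) = (-5 + H)*(5/29) = -25/29 + 5*H/29)
3660 + (1149 + 434)*(-1117 + (x*3)*t(2, 4)) = 3660 + (1149 + 434)*(-1117 + (4*3)*(-25/29 + (5/29)*4)) = 3660 + 1583*(-1117 + 12*(-25/29 + 20/29)) = 3660 + 1583*(-1117 + 12*(-5/29)) = 3660 + 1583*(-1117 - 60/29) = 3660 + 1583*(-32453/29) = 3660 - 51373099/29 = -51266959/29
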